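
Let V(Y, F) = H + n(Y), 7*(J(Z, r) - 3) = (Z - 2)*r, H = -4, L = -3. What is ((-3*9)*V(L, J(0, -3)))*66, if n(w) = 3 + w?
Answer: 7128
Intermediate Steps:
J(Z, r) = 3 + r*(-2 + Z)/7 (J(Z, r) = 3 + ((Z - 2)*r)/7 = 3 + ((-2 + Z)*r)/7 = 3 + (r*(-2 + Z))/7 = 3 + r*(-2 + Z)/7)
V(Y, F) = -1 + Y (V(Y, F) = -4 + (3 + Y) = -1 + Y)
((-3*9)*V(L, J(0, -3)))*66 = ((-3*9)*(-1 - 3))*66 = -27*(-4)*66 = 108*66 = 7128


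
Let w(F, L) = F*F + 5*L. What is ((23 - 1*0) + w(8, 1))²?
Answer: 8464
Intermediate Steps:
w(F, L) = F² + 5*L
((23 - 1*0) + w(8, 1))² = ((23 - 1*0) + (8² + 5*1))² = ((23 + 0) + (64 + 5))² = (23 + 69)² = 92² = 8464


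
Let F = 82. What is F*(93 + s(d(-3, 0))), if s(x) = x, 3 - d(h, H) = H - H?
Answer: 7872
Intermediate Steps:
d(h, H) = 3 (d(h, H) = 3 - (H - H) = 3 - 1*0 = 3 + 0 = 3)
F*(93 + s(d(-3, 0))) = 82*(93 + 3) = 82*96 = 7872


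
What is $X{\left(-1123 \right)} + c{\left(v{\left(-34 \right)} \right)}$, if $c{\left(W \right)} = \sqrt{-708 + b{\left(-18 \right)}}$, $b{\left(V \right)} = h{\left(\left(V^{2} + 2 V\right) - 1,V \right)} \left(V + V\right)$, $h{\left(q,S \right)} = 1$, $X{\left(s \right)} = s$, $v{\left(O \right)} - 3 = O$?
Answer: $-1123 + 2 i \sqrt{186} \approx -1123.0 + 27.276 i$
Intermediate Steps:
$v{\left(O \right)} = 3 + O$
$b{\left(V \right)} = 2 V$ ($b{\left(V \right)} = 1 \left(V + V\right) = 1 \cdot 2 V = 2 V$)
$c{\left(W \right)} = 2 i \sqrt{186}$ ($c{\left(W \right)} = \sqrt{-708 + 2 \left(-18\right)} = \sqrt{-708 - 36} = \sqrt{-744} = 2 i \sqrt{186}$)
$X{\left(-1123 \right)} + c{\left(v{\left(-34 \right)} \right)} = -1123 + 2 i \sqrt{186}$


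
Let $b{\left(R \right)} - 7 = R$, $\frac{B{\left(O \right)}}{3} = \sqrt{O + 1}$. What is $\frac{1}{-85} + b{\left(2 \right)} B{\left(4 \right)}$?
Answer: $- \frac{1}{85} + 27 \sqrt{5} \approx 60.362$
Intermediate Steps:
$B{\left(O \right)} = 3 \sqrt{1 + O}$ ($B{\left(O \right)} = 3 \sqrt{O + 1} = 3 \sqrt{1 + O}$)
$b{\left(R \right)} = 7 + R$
$\frac{1}{-85} + b{\left(2 \right)} B{\left(4 \right)} = \frac{1}{-85} + \left(7 + 2\right) 3 \sqrt{1 + 4} = - \frac{1}{85} + 9 \cdot 3 \sqrt{5} = - \frac{1}{85} + 27 \sqrt{5}$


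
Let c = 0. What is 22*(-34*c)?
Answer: 0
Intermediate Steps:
22*(-34*c) = 22*(-34*0) = 22*0 = 0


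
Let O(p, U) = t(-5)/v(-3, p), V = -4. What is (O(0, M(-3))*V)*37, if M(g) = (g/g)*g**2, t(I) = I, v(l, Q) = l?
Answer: -740/3 ≈ -246.67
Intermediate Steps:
M(g) = g**2 (M(g) = 1*g**2 = g**2)
O(p, U) = 5/3 (O(p, U) = -5/(-3) = -5*(-1/3) = 5/3)
(O(0, M(-3))*V)*37 = ((5/3)*(-4))*37 = -20/3*37 = -740/3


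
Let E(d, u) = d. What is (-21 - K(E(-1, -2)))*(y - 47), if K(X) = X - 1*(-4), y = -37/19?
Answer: 22320/19 ≈ 1174.7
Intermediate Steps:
y = -37/19 (y = -37*1/19 = -37/19 ≈ -1.9474)
K(X) = 4 + X (K(X) = X + 4 = 4 + X)
(-21 - K(E(-1, -2)))*(y - 47) = (-21 - (4 - 1))*(-37/19 - 47) = (-21 - 1*3)*(-930/19) = (-21 - 3)*(-930/19) = -24*(-930/19) = 22320/19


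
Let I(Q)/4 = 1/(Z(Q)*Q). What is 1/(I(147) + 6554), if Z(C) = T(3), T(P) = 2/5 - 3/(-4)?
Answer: 3381/22159154 ≈ 0.00015258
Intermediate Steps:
T(P) = 23/20 (T(P) = 2*(⅕) - 3*(-¼) = ⅖ + ¾ = 23/20)
Z(C) = 23/20
I(Q) = 80/(23*Q) (I(Q) = 4/((23*Q/20)) = 4*(20/(23*Q)) = 80/(23*Q))
1/(I(147) + 6554) = 1/((80/23)/147 + 6554) = 1/((80/23)*(1/147) + 6554) = 1/(80/3381 + 6554) = 1/(22159154/3381) = 3381/22159154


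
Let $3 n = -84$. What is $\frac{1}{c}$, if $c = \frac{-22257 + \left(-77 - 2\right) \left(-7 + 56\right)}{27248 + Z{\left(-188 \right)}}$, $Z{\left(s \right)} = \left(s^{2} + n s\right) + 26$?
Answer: $- \frac{33941}{13064} \approx -2.5981$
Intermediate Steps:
$n = -28$ ($n = \frac{1}{3} \left(-84\right) = -28$)
$Z{\left(s \right)} = 26 + s^{2} - 28 s$ ($Z{\left(s \right)} = \left(s^{2} - 28 s\right) + 26 = 26 + s^{2} - 28 s$)
$c = - \frac{13064}{33941}$ ($c = \frac{-22257 + \left(-77 - 2\right) \left(-7 + 56\right)}{27248 + \left(26 + \left(-188\right)^{2} - -5264\right)} = \frac{-22257 - 3871}{27248 + \left(26 + 35344 + 5264\right)} = \frac{-22257 - 3871}{27248 + 40634} = - \frac{26128}{67882} = \left(-26128\right) \frac{1}{67882} = - \frac{13064}{33941} \approx -0.3849$)
$\frac{1}{c} = \frac{1}{- \frac{13064}{33941}} = - \frac{33941}{13064}$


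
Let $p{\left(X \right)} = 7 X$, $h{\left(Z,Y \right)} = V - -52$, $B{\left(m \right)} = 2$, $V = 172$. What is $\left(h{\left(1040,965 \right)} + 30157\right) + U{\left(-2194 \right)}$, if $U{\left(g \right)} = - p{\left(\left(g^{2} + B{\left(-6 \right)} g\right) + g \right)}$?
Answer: $-33618997$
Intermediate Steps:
$h{\left(Z,Y \right)} = 224$ ($h{\left(Z,Y \right)} = 172 - -52 = 172 + 52 = 224$)
$U{\left(g \right)} = - 21 g - 7 g^{2}$ ($U{\left(g \right)} = - 7 \left(\left(g^{2} + 2 g\right) + g\right) = - 7 \left(g^{2} + 3 g\right) = - (7 g^{2} + 21 g) = - 21 g - 7 g^{2}$)
$\left(h{\left(1040,965 \right)} + 30157\right) + U{\left(-2194 \right)} = \left(224 + 30157\right) - - 15358 \left(3 - 2194\right) = 30381 - \left(-15358\right) \left(-2191\right) = 30381 - 33649378 = -33618997$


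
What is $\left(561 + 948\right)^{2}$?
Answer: $2277081$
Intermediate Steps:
$\left(561 + 948\right)^{2} = 1509^{2} = 2277081$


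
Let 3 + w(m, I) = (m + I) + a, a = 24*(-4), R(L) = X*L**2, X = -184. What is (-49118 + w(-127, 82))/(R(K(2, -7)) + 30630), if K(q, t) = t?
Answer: -24631/10807 ≈ -2.2792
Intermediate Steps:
R(L) = -184*L**2
a = -96
w(m, I) = -99 + I + m (w(m, I) = -3 + ((m + I) - 96) = -3 + ((I + m) - 96) = -3 + (-96 + I + m) = -99 + I + m)
(-49118 + w(-127, 82))/(R(K(2, -7)) + 30630) = (-49118 + (-99 + 82 - 127))/(-184*(-7)**2 + 30630) = (-49118 - 144)/(-184*49 + 30630) = -49262/(-9016 + 30630) = -49262/21614 = -49262*1/21614 = -24631/10807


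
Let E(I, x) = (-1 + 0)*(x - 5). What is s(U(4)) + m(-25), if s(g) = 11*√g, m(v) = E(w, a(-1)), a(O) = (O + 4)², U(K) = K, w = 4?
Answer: 18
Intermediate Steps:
a(O) = (4 + O)²
E(I, x) = 5 - x (E(I, x) = -(-5 + x) = 5 - x)
m(v) = -4 (m(v) = 5 - (4 - 1)² = 5 - 1*3² = 5 - 1*9 = 5 - 9 = -4)
s(U(4)) + m(-25) = 11*√4 - 4 = 11*2 - 4 = 22 - 4 = 18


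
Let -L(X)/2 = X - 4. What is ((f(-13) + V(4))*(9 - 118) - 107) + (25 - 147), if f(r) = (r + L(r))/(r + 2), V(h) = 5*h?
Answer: -24210/11 ≈ -2200.9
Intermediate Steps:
L(X) = 8 - 2*X (L(X) = -2*(X - 4) = -2*(-4 + X) = 8 - 2*X)
f(r) = (8 - r)/(2 + r) (f(r) = (r + (8 - 2*r))/(r + 2) = (8 - r)/(2 + r))
((f(-13) + V(4))*(9 - 118) - 107) + (25 - 147) = (((8 - 1*(-13))/(2 - 13) + 5*4)*(9 - 118) - 107) + (25 - 147) = (((8 + 13)/(-11) + 20)*(-109) - 107) - 122 = ((-1/11*21 + 20)*(-109) - 107) - 122 = ((-21/11 + 20)*(-109) - 107) - 122 = ((199/11)*(-109) - 107) - 122 = (-21691/11 - 107) - 122 = -22868/11 - 122 = -24210/11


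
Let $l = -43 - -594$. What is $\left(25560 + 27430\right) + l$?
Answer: $53541$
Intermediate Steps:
$l = 551$ ($l = -43 + 594 = 551$)
$\left(25560 + 27430\right) + l = \left(25560 + 27430\right) + 551 = 52990 + 551 = 53541$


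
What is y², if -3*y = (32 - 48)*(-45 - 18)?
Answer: 112896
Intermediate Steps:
y = -336 (y = -(32 - 48)*(-45 - 18)/3 = -(-16)*(-63)/3 = -⅓*1008 = -336)
y² = (-336)² = 112896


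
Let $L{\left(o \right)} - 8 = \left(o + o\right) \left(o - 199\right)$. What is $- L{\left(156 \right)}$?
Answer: $13408$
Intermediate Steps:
$L{\left(o \right)} = 8 + 2 o \left(-199 + o\right)$ ($L{\left(o \right)} = 8 + \left(o + o\right) \left(o - 199\right) = 8 + 2 o \left(-199 + o\right)$)
$- L{\left(156 \right)} = - (8 - 62088 + 2 \cdot 156^{2}) = - (8 - 62088 + 2 \cdot 24336) = - (8 - 62088 + 48672) = \left(-1\right) \left(-13408\right) = 13408$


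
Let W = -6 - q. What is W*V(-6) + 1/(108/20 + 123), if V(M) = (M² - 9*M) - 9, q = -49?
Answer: 2236091/642 ≈ 3483.0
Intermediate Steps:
W = 43 (W = -6 - 1*(-49) = -6 + 49 = 43)
V(M) = -9 + M² - 9*M
W*V(-6) + 1/(108/20 + 123) = 43*(-9 + (-6)² - 9*(-6)) + 1/(108/20 + 123) = 43*(-9 + 36 + 54) + 1/(108*(1/20) + 123) = 43*81 + 1/(27/5 + 123) = 3483 + 1/(642/5) = 3483 + 5/642 = 2236091/642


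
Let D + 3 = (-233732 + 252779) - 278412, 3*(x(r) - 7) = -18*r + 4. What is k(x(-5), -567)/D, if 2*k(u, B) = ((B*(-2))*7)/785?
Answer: -1323/67867960 ≈ -1.9494e-5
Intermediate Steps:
x(r) = 25/3 - 6*r (x(r) = 7 + (-18*r + 4)/3 = 7 + (4 - 18*r)/3 = 7 + (4/3 - 6*r) = 25/3 - 6*r)
k(u, B) = -7*B/785 (k(u, B) = (((B*(-2))*7)/785)/2 = ((-2*B*7)*(1/785))/2 = (-14*B*(1/785))/2 = (-14*B/785)/2 = -7*B/785)
D = -259368 (D = -3 + ((-233732 + 252779) - 278412) = -3 + (19047 - 278412) = -3 - 259365 = -259368)
k(x(-5), -567)/D = -7/785*(-567)/(-259368) = (3969/785)*(-1/259368) = -1323/67867960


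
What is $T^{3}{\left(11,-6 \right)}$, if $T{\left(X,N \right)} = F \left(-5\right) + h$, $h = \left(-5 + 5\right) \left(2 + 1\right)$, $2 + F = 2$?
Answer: $0$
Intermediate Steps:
$F = 0$ ($F = -2 + 2 = 0$)
$h = 0$ ($h = 0 \cdot 3 = 0$)
$T{\left(X,N \right)} = 0$ ($T{\left(X,N \right)} = 0 \left(-5\right) + 0 = 0 + 0 = 0$)
$T^{3}{\left(11,-6 \right)} = 0^{3} = 0$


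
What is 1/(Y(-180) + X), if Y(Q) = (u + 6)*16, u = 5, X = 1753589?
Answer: 1/1753765 ≈ 5.7020e-7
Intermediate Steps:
Y(Q) = 176 (Y(Q) = (5 + 6)*16 = 11*16 = 176)
1/(Y(-180) + X) = 1/(176 + 1753589) = 1/1753765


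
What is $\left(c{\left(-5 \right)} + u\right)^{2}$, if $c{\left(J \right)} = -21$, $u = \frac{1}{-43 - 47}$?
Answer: $\frac{3575881}{8100} \approx 441.47$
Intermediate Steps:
$u = - \frac{1}{90}$ ($u = \frac{1}{-90} = - \frac{1}{90} \approx -0.011111$)
$\left(c{\left(-5 \right)} + u\right)^{2} = \left(-21 - \frac{1}{90}\right)^{2} = \left(- \frac{1891}{90}\right)^{2} = \frac{3575881}{8100}$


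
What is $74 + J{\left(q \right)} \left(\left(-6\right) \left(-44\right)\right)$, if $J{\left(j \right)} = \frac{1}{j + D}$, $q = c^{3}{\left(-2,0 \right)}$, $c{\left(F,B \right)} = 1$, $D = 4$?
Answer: $\frac{634}{5} \approx 126.8$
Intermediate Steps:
$q = 1$ ($q = 1^{3} = 1$)
$J{\left(j \right)} = \frac{1}{4 + j}$ ($J{\left(j \right)} = \frac{1}{j + 4} = \frac{1}{4 + j}$)
$74 + J{\left(q \right)} \left(\left(-6\right) \left(-44\right)\right) = 74 + \frac{\left(-6\right) \left(-44\right)}{4 + 1} = 74 + \frac{1}{5} \cdot 264 = 74 + \frac{264}{5} = \frac{634}{5}$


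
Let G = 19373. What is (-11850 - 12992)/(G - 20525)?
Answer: 12421/576 ≈ 21.564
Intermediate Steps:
(-11850 - 12992)/(G - 20525) = (-11850 - 12992)/(19373 - 20525) = -24842/(-1152) = -24842*(-1/1152) = 12421/576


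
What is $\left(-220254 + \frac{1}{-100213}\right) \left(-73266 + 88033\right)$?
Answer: $- \frac{325941862359001}{100213} \approx -3.2525 \cdot 10^{9}$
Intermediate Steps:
$\left(-220254 + \frac{1}{-100213}\right) \left(-73266 + 88033\right) = \left(-220254 - \frac{1}{100213}\right) 14767 = \left(- \frac{22072314103}{100213}\right) 14767 = - \frac{325941862359001}{100213}$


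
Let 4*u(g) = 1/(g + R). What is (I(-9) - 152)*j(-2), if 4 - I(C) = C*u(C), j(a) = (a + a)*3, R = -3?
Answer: 7113/4 ≈ 1778.3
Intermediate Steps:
u(g) = 1/(4*(-3 + g)) (u(g) = 1/(4*(g - 3)) = 1/(4*(-3 + g)))
j(a) = 6*a (j(a) = (2*a)*3 = 6*a)
I(C) = 4 - C/(4*(-3 + C)) (I(C) = 4 - C*1/(4*(-3 + C)) = 4 - C/(4*(-3 + C)))
(I(-9) - 152)*j(-2) = (3*(-16 + 5*(-9))/(4*(-3 - 9)) - 152)*(6*(-2)) = ((¾)*(-16 - 45)/(-12) - 152)*(-12) = ((¾)*(-1/12)*(-61) - 152)*(-12) = (61/16 - 152)*(-12) = -2371/16*(-12) = 7113/4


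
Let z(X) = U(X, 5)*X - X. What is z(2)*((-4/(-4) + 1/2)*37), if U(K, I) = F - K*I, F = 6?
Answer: -555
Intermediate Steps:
U(K, I) = 6 - I*K (U(K, I) = 6 - K*I = 6 - I*K)
z(X) = -X + X*(6 - 5*X) (z(X) = (6 - 1*5*X)*X - X = (6 - 5*X)*X - X = X*(6 - 5*X) - X = -X + X*(6 - 5*X))
z(2)*((-4/(-4) + 1/2)*37) = (5*2*(1 - 1*2))*((-4/(-4) + 1/2)*37) = (5*2*(1 - 2))*((-4*(-¼) + 1*(½))*37) = (5*2*(-1))*((1 + ½)*37) = -15*37 = -10*111/2 = -555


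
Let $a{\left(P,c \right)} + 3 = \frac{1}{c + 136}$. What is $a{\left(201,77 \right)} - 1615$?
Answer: $- \frac{344633}{213} \approx -1618.0$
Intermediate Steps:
$a{\left(P,c \right)} = -3 + \frac{1}{136 + c}$ ($a{\left(P,c \right)} = -3 + \frac{1}{c + 136} = -3 + \frac{1}{136 + c}$)
$a{\left(201,77 \right)} - 1615 = \frac{-407 - 231}{136 + 77} - 1615 = \frac{-407 - 231}{213} - 1615 = \frac{1}{213} \left(-638\right) - 1615 = - \frac{638}{213} - 1615 = - \frac{344633}{213}$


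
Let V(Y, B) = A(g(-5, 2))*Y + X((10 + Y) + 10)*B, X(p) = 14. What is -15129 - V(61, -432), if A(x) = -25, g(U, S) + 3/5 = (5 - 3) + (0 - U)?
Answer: -7556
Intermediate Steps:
g(U, S) = 7/5 - U (g(U, S) = -⅗ + ((5 - 3) + (0 - U)) = -⅗ + (2 - U) = 7/5 - U)
V(Y, B) = -25*Y + 14*B
-15129 - V(61, -432) = -15129 - (-25*61 + 14*(-432)) = -15129 - (-1525 - 6048) = -15129 - 1*(-7573) = -15129 + 7573 = -7556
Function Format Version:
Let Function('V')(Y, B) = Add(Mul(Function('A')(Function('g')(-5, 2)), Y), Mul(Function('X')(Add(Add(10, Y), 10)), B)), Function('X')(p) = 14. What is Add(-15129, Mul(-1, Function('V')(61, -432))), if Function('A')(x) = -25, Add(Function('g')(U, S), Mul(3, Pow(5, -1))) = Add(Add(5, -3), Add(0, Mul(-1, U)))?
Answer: -7556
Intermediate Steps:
Function('g')(U, S) = Add(Rational(7, 5), Mul(-1, U)) (Function('g')(U, S) = Add(Rational(-3, 5), Add(Add(5, -3), Add(0, Mul(-1, U)))) = Add(Rational(-3, 5), Add(2, Mul(-1, U))) = Add(Rational(7, 5), Mul(-1, U)))
Function('V')(Y, B) = Add(Mul(-25, Y), Mul(14, B))
Add(-15129, Mul(-1, Function('V')(61, -432))) = Add(-15129, Mul(-1, Add(Mul(-25, 61), Mul(14, -432)))) = Add(-15129, Mul(-1, Add(-1525, -6048))) = Add(-15129, Mul(-1, -7573)) = Add(-15129, 7573) = -7556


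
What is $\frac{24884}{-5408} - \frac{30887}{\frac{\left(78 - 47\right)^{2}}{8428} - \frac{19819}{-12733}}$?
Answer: $- \frac{640350440477003}{34624902520} \approx -18494.0$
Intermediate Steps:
$\frac{24884}{-5408} - \frac{30887}{\frac{\left(78 - 47\right)^{2}}{8428} - \frac{19819}{-12733}} = 24884 \left(- \frac{1}{5408}\right) - \frac{30887}{31^{2} \cdot \frac{1}{8428} - - \frac{19819}{12733}} = - \frac{6221}{1352} - \frac{30887}{961 \cdot \frac{1}{8428} + \frac{19819}{12733}} = - \frac{6221}{1352} - \frac{30887}{\frac{961}{8428} + \frac{19819}{12733}} = - \frac{6221}{1352} - \frac{30887}{\frac{25610135}{15330532}} = - \frac{6221}{1352} - \frac{473514141884}{25610135} = - \frac{640350440477003}{34624902520}$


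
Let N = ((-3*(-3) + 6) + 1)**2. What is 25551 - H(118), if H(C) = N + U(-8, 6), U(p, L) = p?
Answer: 25303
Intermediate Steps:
N = 256 (N = ((9 + 6) + 1)**2 = (15 + 1)**2 = 16**2 = 256)
H(C) = 248 (H(C) = 256 - 8 = 248)
25551 - H(118) = 25551 - 1*248 = 25551 - 248 = 25303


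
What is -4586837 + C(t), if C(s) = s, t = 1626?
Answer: -4585211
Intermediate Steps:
-4586837 + C(t) = -4586837 + 1626 = -4585211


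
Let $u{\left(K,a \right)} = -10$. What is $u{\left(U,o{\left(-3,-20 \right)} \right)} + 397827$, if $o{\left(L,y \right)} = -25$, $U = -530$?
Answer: $397817$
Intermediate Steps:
$u{\left(U,o{\left(-3,-20 \right)} \right)} + 397827 = -10 + 397827 = 397817$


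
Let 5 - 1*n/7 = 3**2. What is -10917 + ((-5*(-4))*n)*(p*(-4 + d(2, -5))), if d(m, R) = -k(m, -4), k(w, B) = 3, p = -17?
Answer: -77557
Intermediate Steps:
n = -28 (n = 35 - 7*3**2 = 35 - 7*9 = 35 - 63 = -28)
d(m, R) = -3 (d(m, R) = -1*3 = -3)
-10917 + ((-5*(-4))*n)*(p*(-4 + d(2, -5))) = -10917 + (-5*(-4)*(-28))*(-17*(-4 - 3)) = -10917 + (20*(-28))*(-17*(-7)) = -10917 - 560*119 = -10917 - 66640 = -77557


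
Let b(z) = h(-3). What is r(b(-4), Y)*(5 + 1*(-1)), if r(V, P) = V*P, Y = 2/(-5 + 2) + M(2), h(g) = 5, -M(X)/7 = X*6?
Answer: -5080/3 ≈ -1693.3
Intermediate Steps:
M(X) = -42*X (M(X) = -7*X*6 = -42*X)
Y = -254/3 (Y = 2/(-5 + 2) - 42*2 = 2/(-3) - 84 = 2*(-⅓) - 84 = -⅔ - 84 = -254/3 ≈ -84.667)
b(z) = 5
r(V, P) = P*V
r(b(-4), Y)*(5 + 1*(-1)) = (-254/3*5)*(5 + 1*(-1)) = -1270*(5 - 1)/3 = -1270/3*4 = -5080/3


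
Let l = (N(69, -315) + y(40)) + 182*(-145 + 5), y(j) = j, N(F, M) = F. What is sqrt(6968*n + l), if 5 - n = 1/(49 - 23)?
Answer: sqrt(9201) ≈ 95.922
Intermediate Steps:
n = 129/26 (n = 5 - 1/(49 - 23) = 5 - 1/26 = 129/26 ≈ 4.9615)
l = -25371 (l = (69 + 40) + 182*(-145 + 5) = 109 + 182*(-140) = 109 - 25480 = -25371)
sqrt(6968*n + l) = sqrt(6968*(129/26) - 25371) = sqrt(34572 - 25371) = sqrt(9201)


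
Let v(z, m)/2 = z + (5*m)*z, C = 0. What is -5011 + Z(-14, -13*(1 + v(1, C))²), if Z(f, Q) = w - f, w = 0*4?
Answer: -4997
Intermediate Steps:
v(z, m) = 2*z + 10*m*z (v(z, m) = 2*(z + (5*m)*z) = 2*(z + 5*m*z) = 2*z + 10*m*z)
w = 0
Z(f, Q) = -f (Z(f, Q) = 0 - f = -f)
-5011 + Z(-14, -13*(1 + v(1, C))²) = -5011 - 1*(-14) = -5011 + 14 = -4997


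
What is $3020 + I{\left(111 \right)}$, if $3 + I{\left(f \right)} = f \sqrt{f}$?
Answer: $3017 + 111 \sqrt{111} \approx 4186.5$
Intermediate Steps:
$I{\left(f \right)} = -3 + f^{\frac{3}{2}}$ ($I{\left(f \right)} = -3 + f \sqrt{f} = -3 + f^{\frac{3}{2}}$)
$3020 + I{\left(111 \right)} = 3020 - \left(3 - 111^{\frac{3}{2}}\right) = 3020 - \left(3 - 111 \sqrt{111}\right) = 3017 + 111 \sqrt{111}$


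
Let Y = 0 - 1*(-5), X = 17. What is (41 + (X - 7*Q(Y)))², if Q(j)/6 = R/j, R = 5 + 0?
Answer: 256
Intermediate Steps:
R = 5
Y = 5 (Y = 0 + 5 = 5)
Q(j) = 30/j (Q(j) = 6*(5/j) = 30/j)
(41 + (X - 7*Q(Y)))² = (41 + (17 - 7*30/5))² = (41 + (17 - 7*30*(⅕)))² = (41 + (17 - 7*6))² = (41 + (17 - 1*42))² = (41 + (17 - 42))² = (41 - 25)² = 16² = 256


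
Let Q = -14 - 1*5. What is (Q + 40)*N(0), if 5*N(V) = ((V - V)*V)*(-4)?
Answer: 0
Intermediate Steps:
Q = -19 (Q = -14 - 5 = -19)
N(V) = 0 (N(V) = (((V - V)*V)*(-4))/5 = ((0*V)*(-4))/5 = (0*(-4))/5 = (⅕)*0 = 0)
(Q + 40)*N(0) = (-19 + 40)*0 = 21*0 = 0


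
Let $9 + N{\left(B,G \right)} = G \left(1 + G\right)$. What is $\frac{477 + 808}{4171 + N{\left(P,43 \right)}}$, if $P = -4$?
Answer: $\frac{1285}{6054} \approx 0.21226$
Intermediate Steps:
$N{\left(B,G \right)} = -9 + G \left(1 + G\right)$
$\frac{477 + 808}{4171 + N{\left(P,43 \right)}} = \frac{477 + 808}{4171 + \left(-9 + 43 + 43^{2}\right)} = \frac{1285}{4171 + \left(-9 + 43 + 1849\right)} = \frac{1285}{4171 + 1883} = \frac{1285}{6054}$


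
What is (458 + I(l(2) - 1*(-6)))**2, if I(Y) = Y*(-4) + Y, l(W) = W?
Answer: 188356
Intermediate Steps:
I(Y) = -3*Y (I(Y) = -4*Y + Y = -3*Y)
(458 + I(l(2) - 1*(-6)))**2 = (458 - 3*(2 - 1*(-6)))**2 = (458 - 3*(2 + 6))**2 = (458 - 3*8)**2 = (458 - 24)**2 = 434**2 = 188356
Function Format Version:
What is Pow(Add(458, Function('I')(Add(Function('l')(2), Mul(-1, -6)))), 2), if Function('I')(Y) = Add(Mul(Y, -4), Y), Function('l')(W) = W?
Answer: 188356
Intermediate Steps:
Function('I')(Y) = Mul(-3, Y) (Function('I')(Y) = Add(Mul(-4, Y), Y) = Mul(-3, Y))
Pow(Add(458, Function('I')(Add(Function('l')(2), Mul(-1, -6)))), 2) = Pow(Add(458, Mul(-3, Add(2, Mul(-1, -6)))), 2) = Pow(Add(458, Mul(-3, Add(2, 6))), 2) = Pow(Add(458, Mul(-3, 8)), 2) = Pow(Add(458, -24), 2) = Pow(434, 2) = 188356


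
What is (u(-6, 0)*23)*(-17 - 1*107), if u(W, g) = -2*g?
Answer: 0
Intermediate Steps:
(u(-6, 0)*23)*(-17 - 1*107) = (-2*0*23)*(-17 - 1*107) = (0*23)*(-17 - 107) = 0*(-124) = 0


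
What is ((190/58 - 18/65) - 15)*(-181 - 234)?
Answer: 1877626/377 ≈ 4980.4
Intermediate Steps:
((190/58 - 18/65) - 15)*(-181 - 234) = ((190*(1/58) - 18*1/65) - 15)*(-415) = ((95/29 - 18/65) - 15)*(-415) = (5653/1885 - 15)*(-415) = -22622/1885*(-415) = 1877626/377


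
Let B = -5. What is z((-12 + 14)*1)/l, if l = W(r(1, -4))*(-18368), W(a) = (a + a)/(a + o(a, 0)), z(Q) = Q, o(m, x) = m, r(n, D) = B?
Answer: -1/9184 ≈ -0.00010888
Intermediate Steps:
r(n, D) = -5
W(a) = 1 (W(a) = (a + a)/(a + a) = (2*a)/((2*a)) = (2*a)*(1/(2*a)) = 1)
l = -18368 (l = 1*(-18368) = -18368)
z((-12 + 14)*1)/l = ((-12 + 14)*1)/(-18368) = (2*1)*(-1/18368) = 2*(-1/18368) = -1/9184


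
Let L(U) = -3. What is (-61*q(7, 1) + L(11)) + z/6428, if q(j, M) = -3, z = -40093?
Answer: 1116947/6428 ≈ 173.76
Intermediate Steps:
(-61*q(7, 1) + L(11)) + z/6428 = (-61*(-3) - 3) - 40093/6428 = (183 - 3) - 40093*1/6428 = 180 - 40093/6428 = 1116947/6428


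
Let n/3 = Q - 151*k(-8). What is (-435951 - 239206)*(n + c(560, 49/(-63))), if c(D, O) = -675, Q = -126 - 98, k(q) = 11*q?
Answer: -26005022169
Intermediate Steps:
Q = -224
n = 39192 (n = 3*(-224 - 1661*(-8)) = 3*(-224 - 151*(-88)) = 3*(-224 + 13288) = 3*13064 = 39192)
(-435951 - 239206)*(n + c(560, 49/(-63))) = (-435951 - 239206)*(39192 - 675) = -675157*38517 = -26005022169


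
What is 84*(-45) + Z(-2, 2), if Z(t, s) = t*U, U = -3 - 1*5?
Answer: -3764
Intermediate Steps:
U = -8 (U = -3 - 5 = -8)
Z(t, s) = -8*t (Z(t, s) = t*(-8) = -8*t)
84*(-45) + Z(-2, 2) = 84*(-45) - 8*(-2) = -3780 + 16 = -3764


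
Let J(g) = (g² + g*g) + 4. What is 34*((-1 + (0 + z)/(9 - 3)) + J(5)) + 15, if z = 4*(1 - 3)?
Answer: 5315/3 ≈ 1771.7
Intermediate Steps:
z = -8 (z = 4*(-2) = -8)
J(g) = 4 + 2*g² (J(g) = (g² + g²) + 4 = 2*g² + 4 = 4 + 2*g²)
34*((-1 + (0 + z)/(9 - 3)) + J(5)) + 15 = 34*((-1 + (0 - 8)/(9 - 3)) + (4 + 2*5²)) + 15 = 34*((-1 - 8/6) + (4 + 2*25)) + 15 = 34*((-1 - 8*⅙) + (4 + 50)) + 15 = 34*((-1 - 4/3) + 54) + 15 = 34*(-7/3 + 54) + 15 = 34*(155/3) + 15 = 5270/3 + 15 = 5315/3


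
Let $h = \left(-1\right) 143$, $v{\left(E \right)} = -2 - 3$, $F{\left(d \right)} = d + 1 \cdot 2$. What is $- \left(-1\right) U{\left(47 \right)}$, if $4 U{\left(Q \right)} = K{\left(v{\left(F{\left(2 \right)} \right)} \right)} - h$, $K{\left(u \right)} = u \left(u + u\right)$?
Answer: $\frac{193}{4} \approx 48.25$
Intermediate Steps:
$F{\left(d \right)} = 2 + d$ ($F{\left(d \right)} = d + 2 = 2 + d$)
$v{\left(E \right)} = -5$ ($v{\left(E \right)} = -2 - 3 = -5$)
$K{\left(u \right)} = 2 u^{2}$ ($K{\left(u \right)} = u 2 u = 2 u^{2}$)
$h = -143$
$U{\left(Q \right)} = \frac{193}{4}$ ($U{\left(Q \right)} = \frac{2 \left(-5\right)^{2} - -143}{4} = \frac{2 \cdot 25 + 143}{4} = \frac{50 + 143}{4} = \frac{1}{4} \cdot 193 = \frac{193}{4}$)
$- \left(-1\right) U{\left(47 \right)} = - \frac{\left(-1\right) 193}{4} = \left(-1\right) \left(- \frac{193}{4}\right) = \frac{193}{4}$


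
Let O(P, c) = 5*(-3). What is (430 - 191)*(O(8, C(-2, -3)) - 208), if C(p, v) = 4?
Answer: -53297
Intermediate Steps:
O(P, c) = -15
(430 - 191)*(O(8, C(-2, -3)) - 208) = (430 - 191)*(-15 - 208) = 239*(-223) = -53297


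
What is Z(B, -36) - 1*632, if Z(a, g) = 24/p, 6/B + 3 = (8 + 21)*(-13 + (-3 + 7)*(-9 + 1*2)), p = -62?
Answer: -19604/31 ≈ -632.39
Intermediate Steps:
B = -3/596 (B = 6/(-3 + (8 + 21)*(-13 + (-3 + 7)*(-9 + 1*2))) = 6/(-3 + 29*(-13 + 4*(-9 + 2))) = 6/(-3 + 29*(-13 + 4*(-7))) = 6/(-3 + 29*(-13 - 28)) = 6/(-3 + 29*(-41)) = 6/(-3 - 1189) = 6/(-1192) = 6*(-1/1192) = -3/596 ≈ -0.0050336)
Z(a, g) = -12/31 (Z(a, g) = 24/(-62) = 24*(-1/62) = -12/31)
Z(B, -36) - 1*632 = -12/31 - 1*632 = -12/31 - 632 = -19604/31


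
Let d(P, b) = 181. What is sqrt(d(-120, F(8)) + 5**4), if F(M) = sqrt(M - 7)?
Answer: sqrt(806) ≈ 28.390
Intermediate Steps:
F(M) = sqrt(-7 + M)
sqrt(d(-120, F(8)) + 5**4) = sqrt(181 + 5**4) = sqrt(181 + 625) = sqrt(806)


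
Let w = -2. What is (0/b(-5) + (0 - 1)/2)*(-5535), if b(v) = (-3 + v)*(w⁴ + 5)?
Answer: 5535/2 ≈ 2767.5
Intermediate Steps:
b(v) = -63 + 21*v (b(v) = (-3 + v)*((-2)⁴ + 5) = (-3 + v)*(16 + 5) = (-3 + v)*21 = -63 + 21*v)
(0/b(-5) + (0 - 1)/2)*(-5535) = (0/(-63 + 21*(-5)) + (0 - 1)/2)*(-5535) = (0/(-63 - 105) - 1*½)*(-5535) = (0/(-168) - ½)*(-5535) = (0*(-1/168) - ½)*(-5535) = (0 - ½)*(-5535) = -½*(-5535) = 5535/2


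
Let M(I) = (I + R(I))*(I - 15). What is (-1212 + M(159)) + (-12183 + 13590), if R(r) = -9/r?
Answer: 1223391/53 ≈ 23083.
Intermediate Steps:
M(I) = (-15 + I)*(I - 9/I) (M(I) = (I - 9/I)*(I - 15) = (I - 9/I)*(-15 + I) = (-15 + I)*(I - 9/I))
(-1212 + M(159)) + (-12183 + 13590) = (-1212 + (-9 + 159² - 15*159 + 135/159)) + (-12183 + 13590) = (-1212 + (-9 + 25281 - 2385 + 135*(1/159))) + 1407 = (-1212 + (-9 + 25281 - 2385 + 45/53)) + 1407 = (-1212 + 1213056/53) + 1407 = 1148820/53 + 1407 = 1223391/53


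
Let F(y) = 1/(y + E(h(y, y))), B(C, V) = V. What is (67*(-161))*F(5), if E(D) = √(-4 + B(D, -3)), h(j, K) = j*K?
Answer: -53935/32 + 10787*I*√7/32 ≈ -1685.5 + 891.87*I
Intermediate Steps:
h(j, K) = K*j
E(D) = I*√7 (E(D) = √(-4 - 3) = √(-7) = I*√7)
F(y) = 1/(y + I*√7)
(67*(-161))*F(5) = (67*(-161))/(5 + I*√7) = -10787/(5 + I*√7)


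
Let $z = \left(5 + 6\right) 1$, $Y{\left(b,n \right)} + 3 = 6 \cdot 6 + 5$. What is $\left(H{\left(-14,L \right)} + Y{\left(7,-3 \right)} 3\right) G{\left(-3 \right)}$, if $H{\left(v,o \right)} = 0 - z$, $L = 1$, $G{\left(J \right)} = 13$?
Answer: $1339$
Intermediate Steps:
$Y{\left(b,n \right)} = 38$ ($Y{\left(b,n \right)} = -3 + \left(6 \cdot 6 + 5\right) = -3 + \left(36 + 5\right) = -3 + 41 = 38$)
$z = 11$ ($z = 11 \cdot 1 = 11$)
$H{\left(v,o \right)} = -11$ ($H{\left(v,o \right)} = 0 - 11 = -11$)
$\left(H{\left(-14,L \right)} + Y{\left(7,-3 \right)} 3\right) G{\left(-3 \right)} = \left(-11 + 38 \cdot 3\right) 13 = \left(-11 + 114\right) 13 = 103 \cdot 13 = 1339$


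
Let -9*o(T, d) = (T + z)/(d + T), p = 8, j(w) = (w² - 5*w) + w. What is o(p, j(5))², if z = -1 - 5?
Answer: 4/13689 ≈ 0.00029221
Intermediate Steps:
j(w) = w² - 4*w
z = -6
o(T, d) = -(-6 + T)/(9*(T + d)) (o(T, d) = -(T - 6)/(9*(d + T)) = -(-6 + T)/(9*(T + d)))
o(p, j(5))² = ((6 - 1*8)/(9*(8 + 5*(-4 + 5))))² = ((6 - 8)/(9*(8 + 5*1)))² = ((⅑)*(-2)/(8 + 5))² = ((⅑)*(-2)/13)² = ((⅑)*(1/13)*(-2))² = (-2/117)² = 4/13689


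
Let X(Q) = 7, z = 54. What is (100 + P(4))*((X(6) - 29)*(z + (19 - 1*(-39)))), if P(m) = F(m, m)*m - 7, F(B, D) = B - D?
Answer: -229152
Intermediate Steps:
P(m) = -7 (P(m) = (m - m)*m - 7 = 0*m - 7 = 0 - 7 = -7)
(100 + P(4))*((X(6) - 29)*(z + (19 - 1*(-39)))) = (100 - 7)*((7 - 29)*(54 + (19 - 1*(-39)))) = 93*(-22*(54 + (19 + 39))) = 93*(-22*(54 + 58)) = 93*(-22*112) = 93*(-2464) = -229152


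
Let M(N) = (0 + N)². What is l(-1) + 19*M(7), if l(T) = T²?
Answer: 932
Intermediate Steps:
M(N) = N²
l(-1) + 19*M(7) = (-1)² + 19*7² = 1 + 19*49 = 1 + 931 = 932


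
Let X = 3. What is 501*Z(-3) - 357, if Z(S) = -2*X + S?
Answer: -4866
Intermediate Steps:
Z(S) = -6 + S (Z(S) = -2*3 + S = -6 + S)
501*Z(-3) - 357 = 501*(-6 - 3) - 357 = 501*(-9) - 357 = -4509 - 357 = -4866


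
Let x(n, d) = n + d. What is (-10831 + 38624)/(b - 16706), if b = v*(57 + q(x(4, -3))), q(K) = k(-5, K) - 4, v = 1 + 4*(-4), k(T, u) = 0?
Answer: -27793/17501 ≈ -1.5881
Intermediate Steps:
x(n, d) = d + n
v = -15 (v = 1 - 16 = -15)
q(K) = -4 (q(K) = 0 - 4 = -4)
b = -795 (b = -15*(57 - 4) = -15*53 = -795)
(-10831 + 38624)/(b - 16706) = (-10831 + 38624)/(-795 - 16706) = 27793/(-17501) = 27793*(-1/17501) = -27793/17501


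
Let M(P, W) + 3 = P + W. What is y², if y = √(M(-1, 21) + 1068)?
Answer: 1085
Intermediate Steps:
M(P, W) = -3 + P + W (M(P, W) = -3 + (P + W) = -3 + P + W)
y = √1085 (y = √((-3 - 1 + 21) + 1068) = √(17 + 1068) = √1085 ≈ 32.939)
y² = (√1085)² = 1085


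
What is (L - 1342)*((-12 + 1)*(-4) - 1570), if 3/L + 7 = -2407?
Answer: 2471807933/1207 ≈ 2.0479e+6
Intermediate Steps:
L = -3/2414 (L = 3/(-7 - 2407) = 3/(-2414) = 3*(-1/2414) = -3/2414 ≈ -0.0012428)
(L - 1342)*((-12 + 1)*(-4) - 1570) = (-3/2414 - 1342)*((-12 + 1)*(-4) - 1570) = -3239591*(-11*(-4) - 1570)/2414 = -3239591*(44 - 1570)/2414 = -3239591/2414*(-1526) = 2471807933/1207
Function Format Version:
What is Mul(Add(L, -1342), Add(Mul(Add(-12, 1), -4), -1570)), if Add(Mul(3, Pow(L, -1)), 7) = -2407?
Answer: Rational(2471807933, 1207) ≈ 2.0479e+6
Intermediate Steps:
L = Rational(-3, 2414) (L = Mul(3, Pow(Add(-7, -2407), -1)) = Mul(3, Pow(-2414, -1)) = Mul(3, Rational(-1, 2414)) = Rational(-3, 2414) ≈ -0.0012428)
Mul(Add(L, -1342), Add(Mul(Add(-12, 1), -4), -1570)) = Mul(Add(Rational(-3, 2414), -1342), Add(Mul(Add(-12, 1), -4), -1570)) = Mul(Rational(-3239591, 2414), Add(Mul(-11, -4), -1570)) = Mul(Rational(-3239591, 2414), Add(44, -1570)) = Mul(Rational(-3239591, 2414), -1526) = Rational(2471807933, 1207)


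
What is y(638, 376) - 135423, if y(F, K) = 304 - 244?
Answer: -135363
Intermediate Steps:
y(F, K) = 60
y(638, 376) - 135423 = 60 - 135423 = -135363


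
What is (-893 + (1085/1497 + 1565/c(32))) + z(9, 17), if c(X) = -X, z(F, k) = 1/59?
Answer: -2660047159/2826336 ≈ -941.16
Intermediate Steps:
z(F, k) = 1/59
(-893 + (1085/1497 + 1565/c(32))) + z(9, 17) = (-893 + (1085/1497 + 1565/((-1*32)))) + 1/59 = (-893 + (1085*(1/1497) + 1565/(-32))) + 1/59 = (-893 + (1085/1497 + 1565*(-1/32))) + 1/59 = (-893 + (1085/1497 - 1565/32)) + 1/59 = (-893 - 2308085/47904) + 1/59 = -45086357/47904 + 1/59 = -2660047159/2826336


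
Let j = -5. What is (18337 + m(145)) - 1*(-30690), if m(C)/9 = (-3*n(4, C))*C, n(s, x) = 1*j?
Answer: 68602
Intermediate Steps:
n(s, x) = -5 (n(s, x) = 1*(-5) = -5)
m(C) = 135*C (m(C) = 9*((-3*(-5))*C) = 9*(15*C) = 135*C)
(18337 + m(145)) - 1*(-30690) = (18337 + 135*145) - 1*(-30690) = (18337 + 19575) + 30690 = 37912 + 30690 = 68602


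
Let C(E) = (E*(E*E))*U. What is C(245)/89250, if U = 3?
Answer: 16807/34 ≈ 494.32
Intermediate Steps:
C(E) = 3*E**3 (C(E) = (E*(E*E))*3 = (E*E**2)*3 = E**3*3 = 3*E**3)
C(245)/89250 = (3*245**3)/89250 = (3*14706125)*(1/89250) = 44118375*(1/89250) = 16807/34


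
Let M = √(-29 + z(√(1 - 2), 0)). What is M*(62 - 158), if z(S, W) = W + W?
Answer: -96*I*√29 ≈ -516.98*I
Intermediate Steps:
z(S, W) = 2*W
M = I*√29 (M = √(-29 + 2*0) = √(-29 + 0) = √(-29) = I*√29 ≈ 5.3852*I)
M*(62 - 158) = (I*√29)*(62 - 158) = (I*√29)*(-96) = -96*I*√29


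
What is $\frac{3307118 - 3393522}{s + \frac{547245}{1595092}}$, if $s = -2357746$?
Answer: $\frac{137822329168}{3760821235387} \approx 0.036647$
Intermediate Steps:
$\frac{3307118 - 3393522}{s + \frac{547245}{1595092}} = \frac{3307118 - 3393522}{-2357746 + \frac{547245}{1595092}} = - \frac{86404}{-2357746 + 547245 \cdot \frac{1}{1595092}} = - \frac{86404}{-2357746 + \frac{547245}{1595092}} = - \frac{86404}{- \frac{3760821235387}{1595092}} = \left(-86404\right) \left(- \frac{1595092}{3760821235387}\right) = \frac{137822329168}{3760821235387}$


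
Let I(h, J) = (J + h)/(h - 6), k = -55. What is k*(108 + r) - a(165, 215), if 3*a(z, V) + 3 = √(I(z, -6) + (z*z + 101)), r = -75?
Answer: -1814 - √27327/3 ≈ -1869.1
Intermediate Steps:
I(h, J) = (J + h)/(-6 + h)
a(z, V) = -1 + √(102 + z²)/3 (a(z, V) = -1 + √((-6 + z)/(-6 + z) + (z*z + 101))/3 = -1 + √(1 + (z² + 101))/3 = -1 + √(1 + (101 + z²))/3 = -1 + √(102 + z²)/3)
k*(108 + r) - a(165, 215) = -55*(108 - 75) - (-1 + √(102 + 165²)/3) = -55*33 - (-1 + √(102 + 27225)/3) = -1815 - (-1 + √27327/3) = -1815 + (1 - √27327/3) = -1814 - √27327/3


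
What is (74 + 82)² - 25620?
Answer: -1284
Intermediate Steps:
(74 + 82)² - 25620 = 156² - 25620 = 24336 - 25620 = -1284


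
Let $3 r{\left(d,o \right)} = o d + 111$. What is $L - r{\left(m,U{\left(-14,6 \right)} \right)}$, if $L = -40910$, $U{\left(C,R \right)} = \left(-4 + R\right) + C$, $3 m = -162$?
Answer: $-41163$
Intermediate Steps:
$m = -54$ ($m = \frac{1}{3} \left(-162\right) = -54$)
$U{\left(C,R \right)} = -4 + C + R$
$r{\left(d,o \right)} = 37 + \frac{d o}{3}$ ($r{\left(d,o \right)} = \frac{o d + 111}{3} = \frac{d o + 111}{3} = \frac{111 + d o}{3} = 37 + \frac{d o}{3}$)
$L - r{\left(m,U{\left(-14,6 \right)} \right)} = -40910 - \left(37 + \frac{1}{3} \left(-54\right) \left(-4 - 14 + 6\right)\right) = -40910 - \left(37 + \frac{1}{3} \left(-54\right) \left(-12\right)\right) = -40910 - \left(37 + 216\right) = -40910 - 253 = -41163$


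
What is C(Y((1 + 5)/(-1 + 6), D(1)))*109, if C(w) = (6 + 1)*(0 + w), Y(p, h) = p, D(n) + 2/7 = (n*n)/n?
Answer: 4578/5 ≈ 915.60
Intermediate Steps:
D(n) = -2/7 + n (D(n) = -2/7 + (n*n)/n = -2/7 + n²/n = -2/7 + n)
C(w) = 7*w
C(Y((1 + 5)/(-1 + 6), D(1)))*109 = (7*((1 + 5)/(-1 + 6)))*109 = (7*(6/5))*109 = (42/5)*109 = 4578/5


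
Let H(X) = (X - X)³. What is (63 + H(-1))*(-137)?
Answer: -8631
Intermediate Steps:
H(X) = 0 (H(X) = 0³ = 0)
(63 + H(-1))*(-137) = (63 + 0)*(-137) = 63*(-137) = -8631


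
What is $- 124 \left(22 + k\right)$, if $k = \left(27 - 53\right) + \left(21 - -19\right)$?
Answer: $-4464$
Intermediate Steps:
$k = 14$ ($k = -26 + \left(21 + 19\right) = -26 + 40 = 14$)
$- 124 \left(22 + k\right) = - 124 \left(22 + 14\right) = \left(-124\right) 36 = -4464$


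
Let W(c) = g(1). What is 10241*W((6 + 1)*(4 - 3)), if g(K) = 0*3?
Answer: 0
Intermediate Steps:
g(K) = 0
W(c) = 0
10241*W((6 + 1)*(4 - 3)) = 10241*0 = 0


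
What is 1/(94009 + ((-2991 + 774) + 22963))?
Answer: 1/114755 ≈ 8.7142e-6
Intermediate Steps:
1/(94009 + ((-2991 + 774) + 22963)) = 1/(94009 + (-2217 + 22963)) = 1/(94009 + 20746) = 1/114755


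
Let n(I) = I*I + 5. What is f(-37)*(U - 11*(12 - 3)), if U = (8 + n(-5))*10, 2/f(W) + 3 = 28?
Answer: 562/25 ≈ 22.480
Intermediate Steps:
n(I) = 5 + I² (n(I) = I² + 5 = 5 + I²)
f(W) = 2/25 (f(W) = 2/(-3 + 28) = 2/25)
U = 380 (U = (8 + (5 + (-5)²))*10 = (8 + (5 + 25))*10 = (8 + 30)*10 = 38*10 = 380)
f(-37)*(U - 11*(12 - 3)) = 2*(380 - 11*(12 - 3))/25 = 2*(380 - 11*9)/25 = 2*(380 - 99)/25 = (2/25)*281 = 562/25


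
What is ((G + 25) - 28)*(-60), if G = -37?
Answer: 2400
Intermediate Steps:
((G + 25) - 28)*(-60) = ((-37 + 25) - 28)*(-60) = (-12 - 28)*(-60) = -40*(-60) = 2400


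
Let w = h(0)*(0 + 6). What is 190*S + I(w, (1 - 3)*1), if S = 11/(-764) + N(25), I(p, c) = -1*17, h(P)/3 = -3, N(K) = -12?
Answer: -878499/382 ≈ -2299.7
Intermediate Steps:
h(P) = -9 (h(P) = 3*(-3) = -9)
w = -54 (w = -9*(0 + 6) = -9*6 = -54)
I(p, c) = -17
S = -9179/764 (S = 11/(-764) - 12 = 11*(-1/764) - 12 = -11/764 - 12 = -9179/764 ≈ -12.014)
190*S + I(w, (1 - 3)*1) = 190*(-9179/764) - 17 = -872005/382 - 17 = -878499/382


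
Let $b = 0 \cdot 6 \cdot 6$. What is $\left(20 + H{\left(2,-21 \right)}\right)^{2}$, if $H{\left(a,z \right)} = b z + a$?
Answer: $484$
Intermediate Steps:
$b = 0$ ($b = 0 \cdot 6 = 0$)
$H{\left(a,z \right)} = a$ ($H{\left(a,z \right)} = 0 z + a = 0 + a = a$)
$\left(20 + H{\left(2,-21 \right)}\right)^{2} = \left(20 + 2\right)^{2} = 22^{2} = 484$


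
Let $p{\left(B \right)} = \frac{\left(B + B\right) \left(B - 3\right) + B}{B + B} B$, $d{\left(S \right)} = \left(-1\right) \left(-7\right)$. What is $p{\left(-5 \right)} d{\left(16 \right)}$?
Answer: $\frac{525}{2} \approx 262.5$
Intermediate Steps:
$d{\left(S \right)} = 7$
$p{\left(B \right)} = \frac{B}{2} + B \left(-3 + B\right)$ ($p{\left(B \right)} = \frac{2 B \left(-3 + B\right) + B}{2 B} B = \left(2 B \left(-3 + B\right) + B\right) \frac{1}{2 B} B = \left(B + 2 B \left(-3 + B\right)\right) \frac{1}{2 B} B = \frac{B + 2 B \left(-3 + B\right)}{2 B} B = \frac{B}{2} + B \left(-3 + B\right)$)
$p{\left(-5 \right)} d{\left(16 \right)} = \frac{1}{2} \left(-5\right) \left(-5 + 2 \left(-5\right)\right) 7 = \frac{1}{2} \left(-5\right) \left(-5 - 10\right) 7 = \frac{1}{2} \left(-5\right) \left(-15\right) 7 = \frac{75}{2} \cdot 7 = \frac{525}{2}$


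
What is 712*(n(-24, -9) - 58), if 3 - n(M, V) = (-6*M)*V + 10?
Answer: 876472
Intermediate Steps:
n(M, V) = -7 + 6*M*V (n(M, V) = 3 - ((-6*M)*V + 10) = 3 - (-6*M*V + 10) = 3 - (10 - 6*M*V) = 3 + (-10 + 6*M*V) = -7 + 6*M*V)
712*(n(-24, -9) - 58) = 712*((-7 + 6*(-24)*(-9)) - 58) = 712*((-7 + 1296) - 58) = 712*(1289 - 58) = 712*1231 = 876472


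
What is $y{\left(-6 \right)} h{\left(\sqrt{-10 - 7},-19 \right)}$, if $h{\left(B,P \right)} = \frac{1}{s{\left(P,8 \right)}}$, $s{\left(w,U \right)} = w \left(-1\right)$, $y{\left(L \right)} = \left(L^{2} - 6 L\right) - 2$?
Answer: $\frac{70}{19} \approx 3.6842$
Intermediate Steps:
$y{\left(L \right)} = -2 + L^{2} - 6 L$
$s{\left(w,U \right)} = - w$
$h{\left(B,P \right)} = - \frac{1}{P}$ ($h{\left(B,P \right)} = \frac{1}{\left(-1\right) P} = - \frac{1}{P}$)
$y{\left(-6 \right)} h{\left(\sqrt{-10 - 7},-19 \right)} = \left(-2 + \left(-6\right)^{2} - -36\right) \left(- \frac{1}{-19}\right) = \left(-2 + 36 + 36\right) \left(\left(-1\right) \left(- \frac{1}{19}\right)\right) = 70 \cdot \frac{1}{19} = \frac{70}{19}$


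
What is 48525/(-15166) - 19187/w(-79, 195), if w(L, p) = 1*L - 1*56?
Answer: 284439167/2047410 ≈ 138.93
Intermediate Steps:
w(L, p) = -56 + L (w(L, p) = L - 56 = -56 + L)
48525/(-15166) - 19187/w(-79, 195) = 48525/(-15166) - 19187/(-56 - 79) = 48525*(-1/15166) - 19187/(-135) = -48525/15166 - 19187*(-1/135) = -48525/15166 + 19187/135 = 284439167/2047410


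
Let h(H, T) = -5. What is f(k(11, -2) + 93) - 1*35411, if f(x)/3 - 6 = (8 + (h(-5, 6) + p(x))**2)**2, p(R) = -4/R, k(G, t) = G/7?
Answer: -384612056399150/12003612721 ≈ -32041.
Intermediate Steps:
k(G, t) = G/7 (k(G, t) = G*(1/7) = G/7)
f(x) = 18 + 3*(8 + (-5 - 4/x)**2)**2
f(k(11, -2) + 93) - 1*35411 = (18 + 3*((4 + 5*((1/7)*11 + 93))**2 + 8*((1/7)*11 + 93)**2)**2/((1/7)*11 + 93)**4) - 1*35411 = (18 + 3*((4 + 5*(11/7 + 93))**2 + 8*(11/7 + 93)**2)**2/(11/7 + 93)**4) - 35411 = (18 + 3*((4 + 5*(662/7))**2 + 8*(662/7)**2)**2/(662/7)**4) - 35411 = (18 + 3*(2401/192057803536)*((4 + 3310/7)**2 + 8*(438244/49))**2) - 35411 = (18 + 3*(2401/192057803536)*((3338/7)**2 + 3505952/49)**2) - 35411 = (18 + 3*(2401/192057803536)*(11142244/49 + 3505952/49)**2) - 35411 = (18 + 3*(2401/192057803536)*(14648196/49)**2) - 35411 = (18 + 3*(2401/192057803536)*(214569646054416/2401)) - 35411 = (18 + 40231808635203/12003612721) - 35411 = 40447873664181/12003612721 - 35411 = -384612056399150/12003612721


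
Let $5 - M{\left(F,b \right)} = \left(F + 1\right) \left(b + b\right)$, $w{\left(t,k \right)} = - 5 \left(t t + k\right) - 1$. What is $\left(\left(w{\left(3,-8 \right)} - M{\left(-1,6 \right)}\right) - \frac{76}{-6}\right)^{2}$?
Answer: $\frac{25}{9} \approx 2.7778$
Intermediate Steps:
$w{\left(t,k \right)} = -1 - 5 k - 5 t^{2}$ ($w{\left(t,k \right)} = - 5 \left(t^{2} + k\right) - 1 = - 5 \left(k + t^{2}\right) - 1 = \left(- 5 k - 5 t^{2}\right) - 1 = -1 - 5 k - 5 t^{2}$)
$M{\left(F,b \right)} = 5 - 2 b \left(1 + F\right)$ ($M{\left(F,b \right)} = 5 - \left(F + 1\right) \left(b + b\right) = 5 - \left(1 + F\right) 2 b = 5 - 2 b \left(1 + F\right)$)
$\left(\left(w{\left(3,-8 \right)} - M{\left(-1,6 \right)}\right) - \frac{76}{-6}\right)^{2} = \left(\left(\left(-1 - -40 - 5 \cdot 3^{2}\right) - \left(5 - 12 - \left(-2\right) 6\right)\right) - \frac{76}{-6}\right)^{2} = \left(\left(\left(-1 + 40 - 45\right) - \left(5 - 12 + 12\right)\right) - - \frac{38}{3}\right)^{2} = \left(\left(\left(-1 + 40 - 45\right) - 5\right) + \frac{38}{3}\right)^{2} = \left(\left(-6 - 5\right) + \frac{38}{3}\right)^{2} = \left(-11 + \frac{38}{3}\right)^{2} = \left(\frac{5}{3}\right)^{2} = \frac{25}{9}$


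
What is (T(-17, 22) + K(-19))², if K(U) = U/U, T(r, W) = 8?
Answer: 81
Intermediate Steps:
K(U) = 1
(T(-17, 22) + K(-19))² = (8 + 1)² = 9² = 81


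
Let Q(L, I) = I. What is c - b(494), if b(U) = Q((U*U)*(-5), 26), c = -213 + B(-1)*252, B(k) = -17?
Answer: -4523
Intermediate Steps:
c = -4497 (c = -213 - 17*252 = -213 - 4284 = -4497)
b(U) = 26
c - b(494) = -4497 - 1*26 = -4497 - 26 = -4523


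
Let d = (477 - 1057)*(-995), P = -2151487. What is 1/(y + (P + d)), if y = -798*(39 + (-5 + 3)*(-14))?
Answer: -1/1627853 ≈ -6.1431e-7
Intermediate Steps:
d = 577100 (d = -580*(-995) = 577100)
y = -53466 (y = -798*(39 - 2*(-14)) = -798*(39 + 28) = -798*67 = -53466)
1/(y + (P + d)) = 1/(-53466 + (-2151487 + 577100)) = 1/(-53466 - 1574387) = 1/(-1627853) = -1/1627853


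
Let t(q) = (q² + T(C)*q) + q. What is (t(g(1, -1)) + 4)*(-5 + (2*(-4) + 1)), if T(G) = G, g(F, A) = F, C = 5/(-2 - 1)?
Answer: -52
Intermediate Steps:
C = -5/3 (C = 5/(-3) = 5*(-⅓) = -5/3 ≈ -1.6667)
t(q) = q² - 2*q/3 (t(q) = (q² - 5*q/3) + q = q² - 2*q/3)
(t(g(1, -1)) + 4)*(-5 + (2*(-4) + 1)) = ((⅓)*1*(-2 + 3*1) + 4)*(-5 + (2*(-4) + 1)) = ((⅓)*1*(-2 + 3) + 4)*(-5 + (-8 + 1)) = ((⅓)*1*1 + 4)*(-5 - 7) = (⅓ + 4)*(-12) = (13/3)*(-12) = -52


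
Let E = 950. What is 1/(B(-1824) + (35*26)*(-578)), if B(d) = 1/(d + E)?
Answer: -874/459706521 ≈ -1.9012e-6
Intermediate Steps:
B(d) = 1/(950 + d) (B(d) = 1/(d + 950) = 1/(950 + d))
1/(B(-1824) + (35*26)*(-578)) = 1/(1/(950 - 1824) + (35*26)*(-578)) = 1/(1/(-874) + 910*(-578)) = 1/(-1/874 - 525980) = 1/(-459706521/874) = -874/459706521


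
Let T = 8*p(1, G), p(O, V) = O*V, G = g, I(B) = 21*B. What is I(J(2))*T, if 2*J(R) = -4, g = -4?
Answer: 1344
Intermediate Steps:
J(R) = -2 (J(R) = (1/2)*(-4) = -2)
G = -4
T = -32 (T = 8*(1*(-4)) = 8*(-4) = -32)
I(J(2))*T = (21*(-2))*(-32) = -42*(-32) = 1344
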